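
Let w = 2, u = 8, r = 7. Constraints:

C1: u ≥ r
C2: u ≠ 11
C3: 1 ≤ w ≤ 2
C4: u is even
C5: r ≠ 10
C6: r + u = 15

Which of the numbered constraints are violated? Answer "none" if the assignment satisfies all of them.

C1: u = 8, r = 7; 8 ≥ 7 — holds.
C2: u = 8, and 8 ≠ 11 — holds.
C3: w = 2 lies in [1, 2] — holds.
C4: u = 8 is even — holds.
C5: r = 7, and 7 ≠ 10 — holds.
C6: r + u = 7 + 8 = 15 — holds.

Yes — all constraints hold.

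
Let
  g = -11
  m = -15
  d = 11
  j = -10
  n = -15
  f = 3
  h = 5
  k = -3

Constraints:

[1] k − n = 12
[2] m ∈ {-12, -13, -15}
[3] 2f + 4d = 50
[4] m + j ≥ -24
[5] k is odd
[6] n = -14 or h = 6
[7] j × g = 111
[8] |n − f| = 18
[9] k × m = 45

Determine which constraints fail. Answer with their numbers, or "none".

Constraints 4, 6, 7 are violated.

[1] k − n = -3 − (-15) = 12 — holds.
[2] m = -15 is in {-12, -13, -15} — holds.
[3] 2f + 4d = 2(3) + 4(11) = 50 — holds.
[4] m + j = -15 + (-10) = -25; -25 < -24, bound -24 not met — does not hold.
[5] k = -3 is odd — holds.
[6] n = -15 ≠ -14 and h = 5 ≠ 6; both disjuncts false — does not hold.
[7] j × g = -10 × (-11) = 110, not 111 — does not hold.
[8] |-15 − 3| = 18 — holds.
[9] k × m = -3 × (-15) = 45 — holds.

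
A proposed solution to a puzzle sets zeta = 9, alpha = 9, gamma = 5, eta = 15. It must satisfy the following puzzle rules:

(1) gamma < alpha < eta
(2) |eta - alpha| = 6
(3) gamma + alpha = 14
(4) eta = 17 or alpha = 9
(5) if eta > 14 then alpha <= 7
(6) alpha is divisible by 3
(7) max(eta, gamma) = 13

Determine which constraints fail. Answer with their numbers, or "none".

(1) values 5 < 9 < 15 — holds.
(2) |15 - 9| = 6 — holds.
(3) gamma + alpha = 5 + 9 = 14 — holds.
(4) eta = 15 ≠ 17, but alpha = 9 = 9 (second disjunct) — holds.
(5) eta = 15 > 14, so we need alpha ≤ 7; but alpha = 9 > 7 — fails.
(6) 9 / 3 = 3, so 3 divides 9 — holds.
(7) max(15, 5) = 15, not 13 — fails.

No — constraints 5 and 7 are not satisfied.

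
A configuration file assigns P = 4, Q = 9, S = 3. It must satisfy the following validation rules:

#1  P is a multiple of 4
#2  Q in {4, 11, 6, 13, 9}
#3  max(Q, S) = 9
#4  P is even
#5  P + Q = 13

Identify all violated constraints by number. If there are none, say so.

No violations.

#1 4 / 4 = 1, so 4 divides 4 — satisfied.
#2 Q = 9 is in {4, 11, 6, 13, 9} — satisfied.
#3 max(9, 3) = 9 — satisfied.
#4 P = 4 is even — satisfied.
#5 P + Q = 4 + 9 = 13 — satisfied.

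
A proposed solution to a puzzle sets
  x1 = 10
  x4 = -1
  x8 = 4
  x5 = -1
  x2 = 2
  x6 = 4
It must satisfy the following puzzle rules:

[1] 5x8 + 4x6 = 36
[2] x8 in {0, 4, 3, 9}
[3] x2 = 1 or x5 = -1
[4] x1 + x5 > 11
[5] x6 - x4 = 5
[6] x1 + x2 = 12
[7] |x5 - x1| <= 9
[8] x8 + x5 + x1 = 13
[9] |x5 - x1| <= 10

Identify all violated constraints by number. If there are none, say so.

Constraints 4, 7, 9 do not hold.

[1] 5x8 + 4x6 = 5(4) + 4(4) = 36  ✓
[2] x8 = 4 is in {0, 4, 3, 9}  ✓
[3] x2 = 2 ≠ 1, but x5 = -1 = -1 (second disjunct)  ✓
[4] x1 + x5 = 10 + (-1) = 9; 9 ≤ 11, bound 11 not met  ✗
[5] x6 - x4 = 4 - (-1) = 5  ✓
[6] x1 + x2 = 10 + 2 = 12  ✓
[7] |-1 - 10| = 11; 11 > 9, exceeds bound 9  ✗
[8] x8 + x5 + x1 = 4 + (-1) + 10 = 13  ✓
[9] |-1 - 10| = 11; 11 > 10, exceeds bound 10  ✗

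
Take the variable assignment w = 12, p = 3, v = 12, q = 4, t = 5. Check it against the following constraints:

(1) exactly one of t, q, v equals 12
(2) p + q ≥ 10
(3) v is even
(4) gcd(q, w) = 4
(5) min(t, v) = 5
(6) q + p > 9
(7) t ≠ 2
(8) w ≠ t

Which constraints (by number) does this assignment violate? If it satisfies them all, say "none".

(1) t=5, q=4, v=12; 1 of them equals 12 — satisfied.
(2) p + q = 3 + 4 = 7; 7 < 10, bound 10 not met — violated.
(3) v = 12 is even — satisfied.
(4) gcd(4, 12) = 4 — satisfied.
(5) min(5, 12) = 5 — satisfied.
(6) q + p = 4 + 3 = 7; 7 ≤ 9, bound 9 not met — violated.
(7) t = 5, and 5 ≠ 2 — satisfied.
(8) w = 12, t = 5; distinct — satisfied.

Constraints 2, 6 do not hold.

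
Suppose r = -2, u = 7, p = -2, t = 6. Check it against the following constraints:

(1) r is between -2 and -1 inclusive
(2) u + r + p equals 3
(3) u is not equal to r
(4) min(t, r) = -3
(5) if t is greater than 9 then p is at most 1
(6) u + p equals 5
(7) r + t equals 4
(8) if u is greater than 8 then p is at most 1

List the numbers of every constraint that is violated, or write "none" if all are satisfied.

(1) r = -2 lies in [-2, -1] — OK.
(2) u + r + p = 7 + (-2) + (-2) = 3 — OK.
(3) u = 7, r = -2; distinct — OK.
(4) min(6, -2) = -2, not -3 — violated.
(5) t = 6, not > 9; antecedent false, conditional vacuously true — OK.
(6) u + p = 7 + (-2) = 5 — OK.
(7) r + t = -2 + 6 = 4 — OK.
(8) u = 7, not > 8; antecedent false, conditional vacuously true — OK.

The assignment fails constraint 4.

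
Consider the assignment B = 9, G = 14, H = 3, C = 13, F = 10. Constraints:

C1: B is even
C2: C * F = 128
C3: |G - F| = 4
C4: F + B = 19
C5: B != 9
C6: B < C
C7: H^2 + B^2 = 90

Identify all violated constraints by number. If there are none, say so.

The assignment fails constraints 1, 2, and 5.

C1: B = 9 is odd — violated.
C2: C * F = 13 * 10 = 130, not 128 — violated.
C3: |14 - 10| = 4 — OK.
C4: F + B = 10 + 9 = 19 — OK.
C5: B = 9, but 9 is required to differ — violated.
C6: B = 9, C = 13; 9 < 13 — OK.
C7: H^2 + B^2 = 3^2 + 9^2 = 9 + 81 = 90 — OK.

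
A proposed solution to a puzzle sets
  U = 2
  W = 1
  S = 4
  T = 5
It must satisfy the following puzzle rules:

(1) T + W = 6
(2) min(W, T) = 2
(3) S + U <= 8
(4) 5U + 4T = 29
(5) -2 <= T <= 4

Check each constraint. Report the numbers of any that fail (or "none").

No — constraints 2, 4, 5 are not satisfied.

(1) T + W = 5 + 1 = 6 — OK.
(2) min(1, 5) = 1, not 2 — violated.
(3) S + U = 4 + 2 = 6; 6 ≤ 8 — OK.
(4) 5U + 4T = 5(2) + 4(5) = 30, not 29 — violated.
(5) T = 5 is outside [-2, 4] — violated.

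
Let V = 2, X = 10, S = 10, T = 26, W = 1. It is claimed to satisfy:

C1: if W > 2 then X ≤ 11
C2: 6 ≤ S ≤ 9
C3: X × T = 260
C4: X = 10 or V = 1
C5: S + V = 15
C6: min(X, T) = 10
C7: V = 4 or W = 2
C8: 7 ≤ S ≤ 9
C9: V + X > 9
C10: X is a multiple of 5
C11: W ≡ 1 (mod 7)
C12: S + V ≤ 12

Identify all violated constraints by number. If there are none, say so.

Constraints 2, 5, 7, and 8 do not hold.

C1: W = 1, not > 2; antecedent false, conditional vacuously true  ✓
C2: S = 10 is outside [6, 9]  ✗
C3: X × T = 10 × 26 = 260  ✓
C4: X = 10 = 10 (first disjunct)  ✓
C5: S + V = 10 + 2 = 12, not 15  ✗
C6: min(10, 26) = 10  ✓
C7: V = 2 ≠ 4 and W = 1 ≠ 2; both disjuncts false  ✗
C8: S = 10 is outside [7, 9]  ✗
C9: V + X = 2 + 10 = 12; 12 > 9  ✓
C10: 10 / 5 = 2, so 5 divides 10  ✓
C11: 1 mod 7 = 1  ✓
C12: S + V = 10 + 2 = 12; 12 ≤ 12  ✓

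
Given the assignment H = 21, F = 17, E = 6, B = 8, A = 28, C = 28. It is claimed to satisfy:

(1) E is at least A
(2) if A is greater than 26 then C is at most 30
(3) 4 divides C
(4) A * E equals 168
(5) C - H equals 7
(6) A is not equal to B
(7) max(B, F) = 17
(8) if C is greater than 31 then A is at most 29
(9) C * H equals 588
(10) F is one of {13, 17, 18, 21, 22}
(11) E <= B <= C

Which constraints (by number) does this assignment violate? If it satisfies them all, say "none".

Violated: 1.

(1) E = 6, A = 28; 6 < 28 (want ≥)  FAIL
(2) A = 28 > 26, so we need C ≤ 30; C = 28 ≤ 30  OK
(3) 28 / 4 = 7, so 4 divides 28  OK
(4) A * E = 28 * 6 = 168  OK
(5) C - H = 28 - 21 = 7  OK
(6) A = 28, B = 8; distinct  OK
(7) max(8, 17) = 17  OK
(8) C = 28, not > 31; antecedent false, conditional vacuously true  OK
(9) C * H = 28 * 21 = 588  OK
(10) F = 17 is in {13, 17, 18, 21, 22}  OK
(11) values 6 <= 8 <= 28  OK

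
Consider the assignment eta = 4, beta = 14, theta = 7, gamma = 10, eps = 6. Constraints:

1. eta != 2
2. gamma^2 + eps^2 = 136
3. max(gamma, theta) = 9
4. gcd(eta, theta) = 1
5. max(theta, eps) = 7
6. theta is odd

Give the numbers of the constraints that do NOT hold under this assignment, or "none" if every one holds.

1. eta = 4, and 4 ≠ 2  true
2. gamma^2 + eps^2 = 10^2 + 6^2 = 100 + 36 = 136  true
3. max(10, 7) = 10, not 9  false
4. gcd(4, 7) = 1  true
5. max(7, 6) = 7  true
6. theta = 7 is odd  true

Violated: 3.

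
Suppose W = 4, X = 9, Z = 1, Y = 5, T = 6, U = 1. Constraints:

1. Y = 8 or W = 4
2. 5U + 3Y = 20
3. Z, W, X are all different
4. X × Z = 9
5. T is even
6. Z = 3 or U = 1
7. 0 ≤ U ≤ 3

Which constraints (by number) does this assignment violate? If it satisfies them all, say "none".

None — every constraint holds.

1. Y = 5 ≠ 8, but W = 4 = 4 (second disjunct) — holds.
2. 5U + 3Y = 5(1) + 3(5) = 20 — holds.
3. values 1, 4, 9 are pairwise distinct — holds.
4. X × Z = 9 × 1 = 9 — holds.
5. T = 6 is even — holds.
6. Z = 1 ≠ 3, but U = 1 = 1 (second disjunct) — holds.
7. U = 1 lies in [0, 3] — holds.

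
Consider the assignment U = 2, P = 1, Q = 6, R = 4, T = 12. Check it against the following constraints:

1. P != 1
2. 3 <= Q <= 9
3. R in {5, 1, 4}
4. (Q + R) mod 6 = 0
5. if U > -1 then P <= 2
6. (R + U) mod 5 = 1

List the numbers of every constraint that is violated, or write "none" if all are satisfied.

1. P = 1, but 1 is required to differ — does not hold.
2. Q = 6 lies in [3, 9] — holds.
3. R = 4 is in {5, 1, 4} — holds.
4. Q + R = 10; 10 mod 6 = 4, not 0 — does not hold.
5. U = 2 > -1, so we need P ≤ 2; P = 1 ≤ 2 — holds.
6. R + U = 6; 6 mod 5 = 1 — holds.

Violated: 1, 4.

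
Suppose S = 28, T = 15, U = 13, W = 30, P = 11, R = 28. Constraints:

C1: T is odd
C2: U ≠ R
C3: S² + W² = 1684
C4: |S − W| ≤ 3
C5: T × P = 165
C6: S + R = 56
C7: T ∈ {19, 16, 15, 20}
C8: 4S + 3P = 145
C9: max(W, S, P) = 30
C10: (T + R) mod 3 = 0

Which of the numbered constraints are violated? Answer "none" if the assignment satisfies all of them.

Constraint 10 does not hold.

C1: T = 15 is odd — holds.
C2: U = 13, R = 28; distinct — holds.
C3: S² + W² = 28² + 30² = 784 + 900 = 1684 — holds.
C4: |28 − 30| = 2; 2 ≤ 3 — holds.
C5: T × P = 15 × 11 = 165 — holds.
C6: S + R = 28 + 28 = 56 — holds.
C7: T = 15 is in {19, 16, 15, 20} — holds.
C8: 4S + 3P = 4(28) + 3(11) = 145 — holds.
C9: max(30, 28, 11) = 30 — holds.
C10: T + R = 43; 43 mod 3 = 1, not 0 — fails.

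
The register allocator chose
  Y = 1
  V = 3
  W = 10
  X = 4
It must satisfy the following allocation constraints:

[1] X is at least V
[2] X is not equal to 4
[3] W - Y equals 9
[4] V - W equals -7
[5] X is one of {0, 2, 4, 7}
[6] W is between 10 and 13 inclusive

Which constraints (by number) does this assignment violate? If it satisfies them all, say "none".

[1] X = 4, V = 3; 4 ≥ 3 — OK.
[2] X = 4, but 4 is required to differ — violated.
[3] W - Y = 10 - 1 = 9 — OK.
[4] V - W = 3 - 10 = -7 — OK.
[5] X = 4 is in {0, 2, 4, 7} — OK.
[6] W = 10 lies in [10, 13] — OK.

No — constraint 2 is not satisfied.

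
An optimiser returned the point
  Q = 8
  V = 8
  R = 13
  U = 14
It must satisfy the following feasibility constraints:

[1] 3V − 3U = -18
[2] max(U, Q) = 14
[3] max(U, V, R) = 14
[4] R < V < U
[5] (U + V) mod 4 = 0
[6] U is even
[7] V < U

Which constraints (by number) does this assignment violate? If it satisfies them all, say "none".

Constraints 4 and 5 are violated.

[1] 3V − 3U = 3(8) − 3(14) = -18  ✓
[2] max(14, 8) = 14  ✓
[3] max(14, 8, 13) = 14  ✓
[4] values 13, 8, 14; R = 13 is not < V = 8  ✗
[5] U + V = 22; 22 mod 4 = 2, not 0  ✗
[6] U = 14 is even  ✓
[7] V = 8, U = 14; 8 < 14  ✓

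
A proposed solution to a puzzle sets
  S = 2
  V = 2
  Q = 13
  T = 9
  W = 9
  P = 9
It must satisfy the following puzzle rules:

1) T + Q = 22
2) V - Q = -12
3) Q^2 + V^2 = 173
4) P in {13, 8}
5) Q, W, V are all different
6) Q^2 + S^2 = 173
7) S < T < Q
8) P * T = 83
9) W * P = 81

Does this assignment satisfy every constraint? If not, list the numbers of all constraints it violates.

Constraints 2, 4, 8 are violated.

1) T + Q = 9 + 13 = 22 — OK.
2) V - Q = 2 - 13 = -11, not -12 — violated.
3) Q^2 + V^2 = 13^2 + 2^2 = 169 + 4 = 173 — OK.
4) P = 9 is not in {13, 8} — violated.
5) values 13, 9, 2 are pairwise distinct — OK.
6) Q^2 + S^2 = 13^2 + 2^2 = 169 + 4 = 173 — OK.
7) values 2 < 9 < 13 — OK.
8) P * T = 9 * 9 = 81, not 83 — violated.
9) W * P = 9 * 9 = 81 — OK.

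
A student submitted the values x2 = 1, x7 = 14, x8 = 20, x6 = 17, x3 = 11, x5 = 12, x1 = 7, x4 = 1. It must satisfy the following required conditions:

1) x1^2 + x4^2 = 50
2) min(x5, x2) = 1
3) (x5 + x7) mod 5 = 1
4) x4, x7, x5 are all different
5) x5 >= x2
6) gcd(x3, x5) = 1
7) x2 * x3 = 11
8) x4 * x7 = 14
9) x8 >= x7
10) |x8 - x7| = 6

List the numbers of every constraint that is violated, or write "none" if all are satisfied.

1) x1^2 + x4^2 = 7^2 + 1^2 = 49 + 1 = 50  holds
2) min(12, 1) = 1  holds
3) x5 + x7 = 26; 26 mod 5 = 1  holds
4) values 1, 14, 12 are pairwise distinct  holds
5) x5 = 12, x2 = 1; 12 ≥ 1  holds
6) gcd(11, 12) = 1  holds
7) x2 * x3 = 1 * 11 = 11  holds
8) x4 * x7 = 1 * 14 = 14  holds
9) x8 = 20, x7 = 14; 20 ≥ 14  holds
10) |20 - 14| = 6  holds

All constraints are satisfied.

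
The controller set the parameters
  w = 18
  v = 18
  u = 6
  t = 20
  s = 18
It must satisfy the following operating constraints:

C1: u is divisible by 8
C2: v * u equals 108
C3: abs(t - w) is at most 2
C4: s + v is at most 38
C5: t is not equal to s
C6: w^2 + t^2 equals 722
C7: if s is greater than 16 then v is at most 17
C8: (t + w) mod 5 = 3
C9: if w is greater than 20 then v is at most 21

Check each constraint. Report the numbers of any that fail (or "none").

No — constraints 1, 6, 7 are not satisfied.

C1: 6 = 8*0 + 6, so 8 does not divide 6 — violated.
C2: v * u = 18 * 6 = 108 — OK.
C3: abs(20 - 18) = 2; 2 ≤ 2 — OK.
C4: s + v = 18 + 18 = 36; 36 ≤ 38 — OK.
C5: t = 20, s = 18; distinct — OK.
C6: w^2 + t^2 = 18^2 + 20^2 = 324 + 400 = 724, not 722 — violated.
C7: s = 18 > 16, so we need v ≤ 17; but v = 18 > 17 — violated.
C8: t + w = 38; 38 mod 5 = 3 — OK.
C9: w = 18, not > 20; antecedent false, conditional vacuously true — OK.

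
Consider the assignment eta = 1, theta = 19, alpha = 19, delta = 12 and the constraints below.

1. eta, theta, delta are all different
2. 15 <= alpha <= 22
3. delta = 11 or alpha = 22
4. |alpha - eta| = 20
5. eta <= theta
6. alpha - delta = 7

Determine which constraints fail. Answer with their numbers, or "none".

1. values 1, 19, 12 are pairwise distinct — OK.
2. alpha = 19 lies in [15, 22] — OK.
3. delta = 12 ≠ 11 and alpha = 19 ≠ 22; both disjuncts false — violated.
4. |19 - 1| = 18, not 20 — violated.
5. eta = 1, theta = 19; 1 ≤ 19 — OK.
6. alpha - delta = 19 - 12 = 7 — OK.

Constraints 3, 4 are violated.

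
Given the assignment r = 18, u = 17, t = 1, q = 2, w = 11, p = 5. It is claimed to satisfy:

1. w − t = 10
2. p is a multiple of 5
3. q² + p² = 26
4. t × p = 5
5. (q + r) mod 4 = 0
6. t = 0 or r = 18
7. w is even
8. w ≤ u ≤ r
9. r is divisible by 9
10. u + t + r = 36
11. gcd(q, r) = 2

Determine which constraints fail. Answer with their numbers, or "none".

1. w − t = 11 − 1 = 10 — holds.
2. 5 / 5 = 1, so 5 divides 5 — holds.
3. q² + p² = 2² + 5² = 4 + 25 = 29, not 26 — fails.
4. t × p = 1 × 5 = 5 — holds.
5. q + r = 20; 20 mod 4 = 0 — holds.
6. t = 1 ≠ 0, but r = 18 = 18 (second disjunct) — holds.
7. w = 11 is odd — fails.
8. values 11 ≤ 17 ≤ 18 — holds.
9. 18 / 9 = 2, so 9 divides 18 — holds.
10. u + t + r = 17 + 1 + 18 = 36 — holds.
11. gcd(2, 18) = 2 — holds.

No — constraints 3 and 7 are not satisfied.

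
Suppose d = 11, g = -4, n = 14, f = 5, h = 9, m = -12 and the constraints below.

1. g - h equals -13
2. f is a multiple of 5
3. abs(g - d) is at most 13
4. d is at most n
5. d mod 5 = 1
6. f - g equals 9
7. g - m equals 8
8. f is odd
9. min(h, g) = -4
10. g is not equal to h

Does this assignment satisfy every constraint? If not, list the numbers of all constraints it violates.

1. g - h = -4 - 9 = -13  holds
2. 5 / 5 = 1, so 5 divides 5  holds
3. abs(-4 - 11) = 15; 15 > 13, exceeds bound 13  fails
4. d = 11, n = 14; 11 ≤ 14  holds
5. 11 mod 5 = 1  holds
6. f - g = 5 - (-4) = 9  holds
7. g - m = -4 - (-12) = 8  holds
8. f = 5 is odd  holds
9. min(9, -4) = -4  holds
10. g = -4, h = 9; distinct  holds

Violated: 3.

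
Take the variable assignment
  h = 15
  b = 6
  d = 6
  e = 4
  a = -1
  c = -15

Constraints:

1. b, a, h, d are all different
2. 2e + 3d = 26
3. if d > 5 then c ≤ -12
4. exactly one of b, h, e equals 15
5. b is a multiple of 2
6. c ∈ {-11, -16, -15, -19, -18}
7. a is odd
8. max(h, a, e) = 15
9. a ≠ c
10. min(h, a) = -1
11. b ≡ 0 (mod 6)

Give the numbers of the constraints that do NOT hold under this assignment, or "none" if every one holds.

1. b = d = 6, not all different — violated.
2. 2e + 3d = 2(4) + 3(6) = 26 — satisfied.
3. d = 6 > 5, so we need c ≤ -12; c = -15 ≤ -12 — satisfied.
4. b=6, h=15, e=4; 1 of them equals 15 — satisfied.
5. 6 / 2 = 3, so 2 divides 6 — satisfied.
6. c = -15 is in {-11, -16, -15, -19, -18} — satisfied.
7. a = -1 is odd — satisfied.
8. max(15, -1, 4) = 15 — satisfied.
9. a = -1, c = -15; distinct — satisfied.
10. min(15, -1) = -1 — satisfied.
11. 6 mod 6 = 0 — satisfied.

Violated: 1.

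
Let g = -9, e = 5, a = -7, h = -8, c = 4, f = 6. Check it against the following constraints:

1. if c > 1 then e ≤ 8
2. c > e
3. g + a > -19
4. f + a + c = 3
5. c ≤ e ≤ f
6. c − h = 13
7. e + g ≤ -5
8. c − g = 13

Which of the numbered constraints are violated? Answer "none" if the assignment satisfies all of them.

Constraints 2, 6, 7 are violated.

1. c = 4 > 1, so we need e ≤ 8; e = 5 ≤ 8  holds
2. c = 4, e = 5; 4 ≤ 5 (want >)  fails
3. g + a = -9 + (-7) = -16; -16 > -19  holds
4. f + a + c = 6 + (-7) + 4 = 3  holds
5. values 4 ≤ 5 ≤ 6  holds
6. c − h = 4 − (-8) = 12, not 13  fails
7. e + g = 5 + (-9) = -4; -4 > -5, bound -5 not met  fails
8. c − g = 4 − (-9) = 13  holds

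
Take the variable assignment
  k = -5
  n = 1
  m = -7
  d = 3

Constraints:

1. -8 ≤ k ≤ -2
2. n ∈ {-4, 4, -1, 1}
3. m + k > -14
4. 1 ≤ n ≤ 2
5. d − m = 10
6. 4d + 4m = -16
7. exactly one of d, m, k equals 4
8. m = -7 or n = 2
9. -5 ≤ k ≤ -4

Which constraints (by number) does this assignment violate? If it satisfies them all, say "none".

The assignment fails constraint 7.

1. k = -5 lies in [-8, -2] — holds.
2. n = 1 is in {-4, 4, -1, 1} — holds.
3. m + k = -7 + (-5) = -12; -12 > -14 — holds.
4. n = 1 lies in [1, 2] — holds.
5. d − m = 3 − (-7) = 10 — holds.
6. 4d + 4m = 4(3) + 4(-7) = -16 — holds.
7. d=3, m=-7, k=-5; 0 of them equal 4, not exactly one — does not hold.
8. m = -7 = -7 (first disjunct) — holds.
9. k = -5 lies in [-5, -4] — holds.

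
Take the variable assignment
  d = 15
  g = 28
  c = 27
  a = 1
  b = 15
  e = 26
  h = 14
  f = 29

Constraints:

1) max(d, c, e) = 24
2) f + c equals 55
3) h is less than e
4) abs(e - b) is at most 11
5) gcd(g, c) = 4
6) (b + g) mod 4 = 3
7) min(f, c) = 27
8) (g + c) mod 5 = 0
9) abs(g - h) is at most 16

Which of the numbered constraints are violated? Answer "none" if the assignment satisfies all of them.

Constraints 1, 2, and 5 are violated.

1) max(15, 27, 26) = 27, not 24 — fails.
2) f + c = 29 + 27 = 56, not 55 — fails.
3) h = 14, e = 26; 14 < 26 — holds.
4) abs(26 - 15) = 11; 11 ≤ 11 — holds.
5) gcd(28, 27) = 1, not 4 — fails.
6) b + g = 43; 43 mod 4 = 3 — holds.
7) min(29, 27) = 27 — holds.
8) g + c = 55; 55 mod 5 = 0 — holds.
9) abs(28 - 14) = 14; 14 ≤ 16 — holds.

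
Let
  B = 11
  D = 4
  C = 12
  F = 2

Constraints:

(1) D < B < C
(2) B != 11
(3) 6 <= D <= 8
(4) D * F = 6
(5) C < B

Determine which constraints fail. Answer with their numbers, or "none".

Constraints 2, 3, 4, and 5 are violated.

(1) values 4 < 11 < 12  true
(2) B = 11, but 11 is required to differ  false
(3) D = 4 is outside [6, 8]  false
(4) D * F = 4 * 2 = 8, not 6  false
(5) C = 12, B = 11; 12 ≥ 11 (want <)  false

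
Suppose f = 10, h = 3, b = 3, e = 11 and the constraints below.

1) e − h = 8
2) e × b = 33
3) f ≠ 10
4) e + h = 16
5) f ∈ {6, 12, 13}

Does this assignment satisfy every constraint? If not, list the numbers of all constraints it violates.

1) e − h = 11 − 3 = 8 — holds.
2) e × b = 11 × 3 = 33 — holds.
3) f = 10, but 10 is required to differ — fails.
4) e + h = 11 + 3 = 14, not 16 — fails.
5) f = 10 is not in {6, 12, 13} — fails.

No — constraints 3, 4, 5 are not satisfied.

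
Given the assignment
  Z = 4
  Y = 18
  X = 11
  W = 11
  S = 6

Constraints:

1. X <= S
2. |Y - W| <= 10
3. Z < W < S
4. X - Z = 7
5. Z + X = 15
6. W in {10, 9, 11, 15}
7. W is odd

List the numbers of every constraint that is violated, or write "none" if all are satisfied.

1. X = 11, S = 6; 11 > 6 (want ≤)  fails
2. |18 - 11| = 7; 7 ≤ 10  holds
3. values 4, 11, 6; W = 11 is not < S = 6  fails
4. X - Z = 11 - 4 = 7  holds
5. Z + X = 4 + 11 = 15  holds
6. W = 11 is in {10, 9, 11, 15}  holds
7. W = 11 is odd  holds

Violated: 1, 3.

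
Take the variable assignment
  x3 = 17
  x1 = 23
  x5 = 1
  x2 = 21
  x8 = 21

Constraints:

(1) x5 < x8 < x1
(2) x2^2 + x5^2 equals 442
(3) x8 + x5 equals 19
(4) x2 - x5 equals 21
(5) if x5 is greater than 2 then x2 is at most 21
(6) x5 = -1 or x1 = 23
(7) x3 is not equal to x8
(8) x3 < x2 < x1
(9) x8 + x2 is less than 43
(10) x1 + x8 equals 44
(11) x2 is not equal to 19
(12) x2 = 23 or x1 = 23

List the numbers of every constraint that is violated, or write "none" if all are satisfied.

The assignment fails constraints 3, 4.

(1) values 1 < 21 < 23 — holds.
(2) x2^2 + x5^2 = 21^2 + 1^2 = 441 + 1 = 442 — holds.
(3) x8 + x5 = 21 + 1 = 22, not 19 — does not hold.
(4) x2 - x5 = 21 - 1 = 20, not 21 — does not hold.
(5) x5 = 1, not > 2; antecedent false, conditional vacuously true — holds.
(6) x5 = 1 ≠ -1, but x1 = 23 = 23 (second disjunct) — holds.
(7) x3 = 17, x8 = 21; distinct — holds.
(8) values 17 < 21 < 23 — holds.
(9) x8 + x2 = 21 + 21 = 42; 42 < 43 — holds.
(10) x1 + x8 = 23 + 21 = 44 — holds.
(11) x2 = 21, and 21 ≠ 19 — holds.
(12) x2 = 21 ≠ 23, but x1 = 23 = 23 (second disjunct) — holds.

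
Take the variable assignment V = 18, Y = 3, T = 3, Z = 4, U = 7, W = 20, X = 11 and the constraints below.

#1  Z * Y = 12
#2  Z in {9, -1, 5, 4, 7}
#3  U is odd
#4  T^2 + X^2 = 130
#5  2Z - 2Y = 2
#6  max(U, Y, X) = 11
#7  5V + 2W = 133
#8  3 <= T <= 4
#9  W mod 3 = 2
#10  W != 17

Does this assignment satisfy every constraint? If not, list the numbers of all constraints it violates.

#1 Z * Y = 4 * 3 = 12  ✓
#2 Z = 4 is in {9, -1, 5, 4, 7}  ✓
#3 U = 7 is odd  ✓
#4 T^2 + X^2 = 3^2 + 11^2 = 9 + 121 = 130  ✓
#5 2Z - 2Y = 2(4) - 2(3) = 2  ✓
#6 max(7, 3, 11) = 11  ✓
#7 5V + 2W = 5(18) + 2(20) = 130, not 133  ✗
#8 T = 3 lies in [3, 4]  ✓
#9 20 mod 3 = 2  ✓
#10 W = 20, and 20 ≠ 17  ✓

Constraint 7 does not hold.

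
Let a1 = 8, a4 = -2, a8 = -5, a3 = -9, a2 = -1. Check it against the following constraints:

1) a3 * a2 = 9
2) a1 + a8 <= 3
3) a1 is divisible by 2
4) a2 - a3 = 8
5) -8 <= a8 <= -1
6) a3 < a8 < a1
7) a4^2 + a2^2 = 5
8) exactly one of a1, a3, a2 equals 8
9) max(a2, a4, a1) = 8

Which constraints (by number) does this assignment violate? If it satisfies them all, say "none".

None — every constraint holds.

1) a3 * a2 = -9 * (-1) = 9  ✔
2) a1 + a8 = 8 + (-5) = 3; 3 ≤ 3  ✔
3) 8 / 2 = 4, so 2 divides 8  ✔
4) a2 - a3 = -1 - (-9) = 8  ✔
5) a8 = -5 lies in [-8, -1]  ✔
6) values -9 < -5 < 8  ✔
7) a4^2 + a2^2 = (-2)^2 + (-1)^2 = 4 + 1 = 5  ✔
8) a1=8, a3=-9, a2=-1; 1 of them equals 8  ✔
9) max(-1, -2, 8) = 8  ✔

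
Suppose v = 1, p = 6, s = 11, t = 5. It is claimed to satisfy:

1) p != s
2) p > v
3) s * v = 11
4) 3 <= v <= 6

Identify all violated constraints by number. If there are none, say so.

1) p = 6, s = 11; distinct  OK
2) p = 6, v = 1; 6 > 1  OK
3) s * v = 11 * 1 = 11  OK
4) v = 1 is outside [3, 6]  FAIL

The assignment fails constraint 4.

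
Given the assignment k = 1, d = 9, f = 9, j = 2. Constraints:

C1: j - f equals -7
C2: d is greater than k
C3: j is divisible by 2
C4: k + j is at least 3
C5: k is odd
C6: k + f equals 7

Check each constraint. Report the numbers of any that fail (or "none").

The assignment fails constraint 6.

C1: j - f = 2 - 9 = -7  ✔
C2: d = 9, k = 1; 9 > 1  ✔
C3: 2 / 2 = 1, so 2 divides 2  ✔
C4: k + j = 1 + 2 = 3; 3 ≥ 3  ✔
C5: k = 1 is odd  ✔
C6: k + f = 1 + 9 = 10, not 7  ✘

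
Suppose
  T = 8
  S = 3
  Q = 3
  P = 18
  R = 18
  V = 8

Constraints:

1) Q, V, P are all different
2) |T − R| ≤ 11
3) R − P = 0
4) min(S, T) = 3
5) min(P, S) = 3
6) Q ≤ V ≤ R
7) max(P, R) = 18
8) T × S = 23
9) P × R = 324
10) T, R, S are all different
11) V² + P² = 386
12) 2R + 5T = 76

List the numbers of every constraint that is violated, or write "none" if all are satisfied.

1) values 3, 8, 18 are pairwise distinct — holds.
2) |8 − 18| = 10; 10 ≤ 11 — holds.
3) R − P = 18 − 18 = 0 — holds.
4) min(3, 8) = 3 — holds.
5) min(18, 3) = 3 — holds.
6) values 3 ≤ 8 ≤ 18 — holds.
7) max(18, 18) = 18 — holds.
8) T × S = 8 × 3 = 24, not 23 — fails.
9) P × R = 18 × 18 = 324 — holds.
10) values 8, 18, 3 are pairwise distinct — holds.
11) V² + P² = 8² + 18² = 64 + 324 = 388, not 386 — fails.
12) 2R + 5T = 2(18) + 5(8) = 76 — holds.

The assignment fails constraints 8 and 11.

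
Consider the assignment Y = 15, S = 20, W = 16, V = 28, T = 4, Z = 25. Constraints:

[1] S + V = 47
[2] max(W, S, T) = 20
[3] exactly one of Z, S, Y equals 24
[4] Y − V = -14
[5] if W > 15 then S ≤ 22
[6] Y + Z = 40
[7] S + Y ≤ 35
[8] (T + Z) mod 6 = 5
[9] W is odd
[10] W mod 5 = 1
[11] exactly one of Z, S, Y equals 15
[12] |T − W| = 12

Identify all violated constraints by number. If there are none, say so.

The assignment fails constraints 1, 3, 4, and 9.

[1] S + V = 20 + 28 = 48, not 47  fails
[2] max(16, 20, 4) = 20  holds
[3] Z=25, S=20, Y=15; 0 of them equal 24, not exactly one  fails
[4] Y − V = 15 − 28 = -13, not -14  fails
[5] W = 16 > 15, so we need S ≤ 22; S = 20 ≤ 22  holds
[6] Y + Z = 15 + 25 = 40  holds
[7] S + Y = 20 + 15 = 35; 35 ≤ 35  holds
[8] T + Z = 29; 29 mod 6 = 5  holds
[9] W = 16 is even  fails
[10] 16 mod 5 = 1  holds
[11] Z=25, S=20, Y=15; 1 of them equals 15  holds
[12] |4 − 16| = 12  holds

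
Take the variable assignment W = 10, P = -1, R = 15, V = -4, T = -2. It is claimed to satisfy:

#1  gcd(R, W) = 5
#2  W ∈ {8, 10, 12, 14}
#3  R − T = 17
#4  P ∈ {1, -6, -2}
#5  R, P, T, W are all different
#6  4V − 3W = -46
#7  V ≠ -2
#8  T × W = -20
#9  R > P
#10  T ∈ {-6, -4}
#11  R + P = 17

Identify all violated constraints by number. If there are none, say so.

Violated: 4, 10, 11.

#1 gcd(15, 10) = 5  OK
#2 W = 10 is in {8, 10, 12, 14}  OK
#3 R − T = 15 − (-2) = 17  OK
#4 P = -1 is not in {1, -6, -2}  FAIL
#5 values 15, -1, -2, 10 are pairwise distinct  OK
#6 4V − 3W = 4(-4) − 3(10) = -46  OK
#7 V = -4, and -4 ≠ -2  OK
#8 T × W = -2 × 10 = -20  OK
#9 R = 15, P = -1; 15 > -1  OK
#10 T = -2 is not in {-6, -4}  FAIL
#11 R + P = 15 + (-1) = 14, not 17  FAIL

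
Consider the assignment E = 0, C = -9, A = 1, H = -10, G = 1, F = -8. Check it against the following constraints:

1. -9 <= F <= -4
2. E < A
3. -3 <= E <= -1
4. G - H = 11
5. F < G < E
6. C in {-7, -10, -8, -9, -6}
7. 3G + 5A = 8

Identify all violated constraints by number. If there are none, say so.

1. F = -8 lies in [-9, -4] — holds.
2. E = 0, A = 1; 0 < 1 — holds.
3. E = 0 is outside [-3, -1] — fails.
4. G - H = 1 - (-10) = 11 — holds.
5. values -8, 1, 0; G = 1 is not < E = 0 — fails.
6. C = -9 is in {-7, -10, -8, -9, -6} — holds.
7. 3G + 5A = 3(1) + 5(1) = 8 — holds.

Constraints 3, 5 do not hold.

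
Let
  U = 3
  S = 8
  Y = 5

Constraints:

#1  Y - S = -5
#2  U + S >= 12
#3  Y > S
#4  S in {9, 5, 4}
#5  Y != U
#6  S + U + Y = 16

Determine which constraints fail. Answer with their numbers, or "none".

The assignment fails constraints 1, 2, 3, and 4.

#1 Y - S = 5 - 8 = -3, not -5 — does not hold.
#2 U + S = 3 + 8 = 11; 11 < 12, bound 12 not met — does not hold.
#3 Y = 5, S = 8; 5 ≤ 8 (want >) — does not hold.
#4 S = 8 is not in {9, 5, 4} — does not hold.
#5 Y = 5, U = 3; distinct — holds.
#6 S + U + Y = 8 + 3 + 5 = 16 — holds.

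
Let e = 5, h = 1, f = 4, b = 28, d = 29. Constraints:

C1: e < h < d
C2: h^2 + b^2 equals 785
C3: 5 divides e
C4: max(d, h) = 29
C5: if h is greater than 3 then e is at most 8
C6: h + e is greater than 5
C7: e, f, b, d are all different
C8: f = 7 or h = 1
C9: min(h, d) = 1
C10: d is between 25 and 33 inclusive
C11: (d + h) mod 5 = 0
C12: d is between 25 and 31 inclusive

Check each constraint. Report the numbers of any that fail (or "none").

The assignment fails constraint 1.

C1: values 5, 1, 29; e = 5 is not < h = 1 — does not hold.
C2: h^2 + b^2 = 1^2 + 28^2 = 1 + 784 = 785 — holds.
C3: 5 / 5 = 1, so 5 divides 5 — holds.
C4: max(29, 1) = 29 — holds.
C5: h = 1, not > 3; antecedent false, conditional vacuously true — holds.
C6: h + e = 1 + 5 = 6; 6 > 5 — holds.
C7: values 5, 4, 28, 29 are pairwise distinct — holds.
C8: f = 4 ≠ 7, but h = 1 = 1 (second disjunct) — holds.
C9: min(1, 29) = 1 — holds.
C10: d = 29 lies in [25, 33] — holds.
C11: d + h = 30; 30 mod 5 = 0 — holds.
C12: d = 29 lies in [25, 31] — holds.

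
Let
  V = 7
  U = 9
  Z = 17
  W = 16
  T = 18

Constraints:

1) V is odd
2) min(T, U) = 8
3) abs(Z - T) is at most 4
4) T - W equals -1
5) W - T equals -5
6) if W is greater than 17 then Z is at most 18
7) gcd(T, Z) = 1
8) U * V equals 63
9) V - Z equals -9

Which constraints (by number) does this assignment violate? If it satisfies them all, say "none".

1) V = 7 is odd — satisfied.
2) min(18, 9) = 9, not 8 — violated.
3) abs(17 - 18) = 1; 1 ≤ 4 — satisfied.
4) T - W = 18 - 16 = 2, not -1 — violated.
5) W - T = 16 - 18 = -2, not -5 — violated.
6) W = 16, not > 17; antecedent false, conditional vacuously true — satisfied.
7) gcd(18, 17) = 1 — satisfied.
8) U * V = 9 * 7 = 63 — satisfied.
9) V - Z = 7 - 17 = -10, not -9 — violated.

Constraints 2, 4, 5, 9 are violated.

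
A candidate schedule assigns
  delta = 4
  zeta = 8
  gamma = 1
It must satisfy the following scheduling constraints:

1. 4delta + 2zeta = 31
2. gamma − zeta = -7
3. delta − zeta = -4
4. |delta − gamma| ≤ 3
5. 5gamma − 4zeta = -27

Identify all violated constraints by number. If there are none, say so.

Constraint 1 is violated.

1. 4delta + 2zeta = 4(4) + 2(8) = 32, not 31 — violated.
2. gamma − zeta = 1 − 8 = -7 — satisfied.
3. delta − zeta = 4 − 8 = -4 — satisfied.
4. |4 − 1| = 3; 3 ≤ 3 — satisfied.
5. 5gamma − 4zeta = 5(1) − 4(8) = -27 — satisfied.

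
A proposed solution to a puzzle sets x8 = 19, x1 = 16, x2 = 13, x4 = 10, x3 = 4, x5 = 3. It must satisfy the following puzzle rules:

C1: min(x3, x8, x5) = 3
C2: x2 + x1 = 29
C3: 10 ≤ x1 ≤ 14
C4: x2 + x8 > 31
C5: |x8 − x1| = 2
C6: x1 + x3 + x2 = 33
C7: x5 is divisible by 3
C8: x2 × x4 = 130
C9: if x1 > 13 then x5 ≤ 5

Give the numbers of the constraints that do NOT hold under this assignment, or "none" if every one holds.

The assignment fails constraints 3 and 5.

C1: min(4, 19, 3) = 3 — OK.
C2: x2 + x1 = 13 + 16 = 29 — OK.
C3: x1 = 16 is outside [10, 14] — violated.
C4: x2 + x8 = 13 + 19 = 32; 32 > 31 — OK.
C5: |19 − 16| = 3, not 2 — violated.
C6: x1 + x3 + x2 = 16 + 4 + 13 = 33 — OK.
C7: 3 / 3 = 1, so 3 divides 3 — OK.
C8: x2 × x4 = 13 × 10 = 130 — OK.
C9: x1 = 16 > 13, so we need x5 ≤ 5; x5 = 3 ≤ 5 — OK.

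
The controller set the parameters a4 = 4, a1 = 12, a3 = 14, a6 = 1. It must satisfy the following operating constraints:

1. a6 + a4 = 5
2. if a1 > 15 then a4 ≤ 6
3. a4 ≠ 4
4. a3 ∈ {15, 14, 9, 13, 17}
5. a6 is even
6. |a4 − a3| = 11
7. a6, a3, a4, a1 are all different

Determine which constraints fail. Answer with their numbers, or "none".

Constraints 3, 5, 6 do not hold.

1. a6 + a4 = 1 + 4 = 5 — satisfied.
2. a1 = 12, not > 15; antecedent false, conditional vacuously true — satisfied.
3. a4 = 4, but 4 is required to differ — violated.
4. a3 = 14 is in {15, 14, 9, 13, 17} — satisfied.
5. a6 = 1 is odd — violated.
6. |4 − 14| = 10, not 11 — violated.
7. values 1, 14, 4, 12 are pairwise distinct — satisfied.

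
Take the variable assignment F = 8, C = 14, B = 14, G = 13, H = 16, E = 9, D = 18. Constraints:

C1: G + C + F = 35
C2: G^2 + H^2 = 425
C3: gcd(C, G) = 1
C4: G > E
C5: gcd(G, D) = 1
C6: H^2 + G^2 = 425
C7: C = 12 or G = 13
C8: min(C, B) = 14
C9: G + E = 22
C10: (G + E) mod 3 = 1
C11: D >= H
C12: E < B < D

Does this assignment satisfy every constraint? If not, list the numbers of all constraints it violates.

C1: G + C + F = 13 + 14 + 8 = 35 — holds.
C2: G^2 + H^2 = 13^2 + 16^2 = 169 + 256 = 425 — holds.
C3: gcd(14, 13) = 1 — holds.
C4: G = 13, E = 9; 13 > 9 — holds.
C5: gcd(13, 18) = 1 — holds.
C6: H^2 + G^2 = 16^2 + 13^2 = 256 + 169 = 425 — holds.
C7: C = 14 ≠ 12, but G = 13 = 13 (second disjunct) — holds.
C8: min(14, 14) = 14 — holds.
C9: G + E = 13 + 9 = 22 — holds.
C10: G + E = 22; 22 mod 3 = 1 — holds.
C11: D = 18, H = 16; 18 ≥ 16 — holds.
C12: values 9 < 14 < 18 — holds.

Yes — all constraints hold.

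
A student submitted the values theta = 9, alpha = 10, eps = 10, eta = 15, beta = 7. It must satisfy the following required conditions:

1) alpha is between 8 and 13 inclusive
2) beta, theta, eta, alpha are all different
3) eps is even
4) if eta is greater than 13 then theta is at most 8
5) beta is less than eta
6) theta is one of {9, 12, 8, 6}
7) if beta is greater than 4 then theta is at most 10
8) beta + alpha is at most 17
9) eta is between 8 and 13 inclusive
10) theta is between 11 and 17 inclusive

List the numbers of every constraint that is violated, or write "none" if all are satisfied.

Violated: 4, 9, and 10.

1) alpha = 10 lies in [8, 13] — holds.
2) values 7, 9, 15, 10 are pairwise distinct — holds.
3) eps = 10 is even — holds.
4) eta = 15 > 13, so we need theta ≤ 8; but theta = 9 > 8 — does not hold.
5) beta = 7, eta = 15; 7 < 15 — holds.
6) theta = 9 is in {9, 12, 8, 6} — holds.
7) beta = 7 > 4, so we need theta ≤ 10; theta = 9 ≤ 10 — holds.
8) beta + alpha = 7 + 10 = 17; 17 ≤ 17 — holds.
9) eta = 15 is outside [8, 13] — does not hold.
10) theta = 9 is outside [11, 17] — does not hold.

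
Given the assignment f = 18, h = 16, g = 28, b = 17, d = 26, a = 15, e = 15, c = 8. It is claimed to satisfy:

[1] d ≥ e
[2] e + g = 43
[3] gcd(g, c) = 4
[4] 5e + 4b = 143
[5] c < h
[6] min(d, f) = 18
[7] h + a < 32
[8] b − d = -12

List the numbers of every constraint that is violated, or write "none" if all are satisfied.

Constraint 8 does not hold.

[1] d = 26, e = 15; 26 ≥ 15 — holds.
[2] e + g = 15 + 28 = 43 — holds.
[3] gcd(28, 8) = 4 — holds.
[4] 5e + 4b = 5(15) + 4(17) = 143 — holds.
[5] c = 8, h = 16; 8 < 16 — holds.
[6] min(26, 18) = 18 — holds.
[7] h + a = 16 + 15 = 31; 31 < 32 — holds.
[8] b − d = 17 − 26 = -9, not -12 — fails.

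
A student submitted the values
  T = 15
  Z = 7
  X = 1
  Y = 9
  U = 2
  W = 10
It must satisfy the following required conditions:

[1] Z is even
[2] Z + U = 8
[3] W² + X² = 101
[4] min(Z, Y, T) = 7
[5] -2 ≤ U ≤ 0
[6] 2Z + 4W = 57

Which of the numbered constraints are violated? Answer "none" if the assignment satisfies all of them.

[1] Z = 7 is odd  no
[2] Z + U = 7 + 2 = 9, not 8  no
[3] W² + X² = 10² + 1² = 100 + 1 = 101  yes
[4] min(7, 9, 15) = 7  yes
[5] U = 2 is outside [-2, 0]  no
[6] 2Z + 4W = 2(7) + 4(10) = 54, not 57  no

The assignment fails constraints 1, 2, 5, and 6.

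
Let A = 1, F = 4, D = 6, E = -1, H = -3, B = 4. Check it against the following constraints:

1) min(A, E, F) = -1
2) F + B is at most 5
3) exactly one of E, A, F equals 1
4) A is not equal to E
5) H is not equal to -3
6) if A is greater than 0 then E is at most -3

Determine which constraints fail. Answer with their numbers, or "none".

Violated: 2, 5, 6.

1) min(1, -1, 4) = -1  OK
2) F + B = 4 + 4 = 8; 8 > 5, bound 5 not met  FAIL
3) E=-1, A=1, F=4; 1 of them equals 1  OK
4) A = 1, E = -1; distinct  OK
5) H = -3, but -3 is required to differ  FAIL
6) A = 1 > 0, so we need E ≤ -3; but E = -1 > -3  FAIL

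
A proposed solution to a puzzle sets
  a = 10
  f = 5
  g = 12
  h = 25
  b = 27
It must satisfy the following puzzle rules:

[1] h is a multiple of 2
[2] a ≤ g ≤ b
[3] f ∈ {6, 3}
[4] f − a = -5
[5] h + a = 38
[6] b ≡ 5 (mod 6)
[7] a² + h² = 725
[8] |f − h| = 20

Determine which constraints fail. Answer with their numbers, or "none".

No — constraints 1, 3, 5, 6 are not satisfied.

[1] 25 = 2×12 + 1, so 2 does not divide 25  ✗
[2] values 10 ≤ 12 ≤ 27  ✓
[3] f = 5 is not in {6, 3}  ✗
[4] f − a = 5 − 10 = -5  ✓
[5] h + a = 25 + 10 = 35, not 38  ✗
[6] 27 mod 6 = 3, not 5  ✗
[7] a² + h² = 10² + 25² = 100 + 625 = 725  ✓
[8] |5 − 25| = 20  ✓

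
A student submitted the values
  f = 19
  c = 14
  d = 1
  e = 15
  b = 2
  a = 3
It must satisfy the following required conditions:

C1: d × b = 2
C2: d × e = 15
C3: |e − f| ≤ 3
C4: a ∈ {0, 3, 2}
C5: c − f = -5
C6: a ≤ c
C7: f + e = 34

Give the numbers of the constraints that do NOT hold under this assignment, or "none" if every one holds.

No — constraint 3 is not satisfied.

C1: d × b = 1 × 2 = 2 — holds.
C2: d × e = 1 × 15 = 15 — holds.
C3: |15 − 19| = 4; 4 > 3, exceeds bound 3 — fails.
C4: a = 3 is in {0, 3, 2} — holds.
C5: c − f = 14 − 19 = -5 — holds.
C6: a = 3, c = 14; 3 ≤ 14 — holds.
C7: f + e = 19 + 15 = 34 — holds.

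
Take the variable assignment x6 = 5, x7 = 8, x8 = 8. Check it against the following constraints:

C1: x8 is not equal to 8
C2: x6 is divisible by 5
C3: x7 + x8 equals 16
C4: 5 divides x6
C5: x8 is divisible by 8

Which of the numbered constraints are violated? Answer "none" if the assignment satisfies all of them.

Constraint 1 does not hold.

C1: x8 = 8, but 8 is required to differ — does not hold.
C2: 5 / 5 = 1, so 5 divides 5 — holds.
C3: x7 + x8 = 8 + 8 = 16 — holds.
C4: 5 / 5 = 1, so 5 divides 5 — holds.
C5: 8 / 8 = 1, so 8 divides 8 — holds.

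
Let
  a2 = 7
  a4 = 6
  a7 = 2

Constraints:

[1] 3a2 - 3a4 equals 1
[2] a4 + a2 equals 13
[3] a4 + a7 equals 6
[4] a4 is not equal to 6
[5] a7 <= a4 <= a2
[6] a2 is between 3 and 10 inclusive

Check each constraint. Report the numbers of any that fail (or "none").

[1] 3a2 - 3a4 = 3(7) - 3(6) = 3, not 1  false
[2] a4 + a2 = 6 + 7 = 13  true
[3] a4 + a7 = 6 + 2 = 8, not 6  false
[4] a4 = 6, but 6 is required to differ  false
[5] values 2 <= 6 <= 7  true
[6] a2 = 7 lies in [3, 10]  true

No — constraints 1, 3, and 4 are not satisfied.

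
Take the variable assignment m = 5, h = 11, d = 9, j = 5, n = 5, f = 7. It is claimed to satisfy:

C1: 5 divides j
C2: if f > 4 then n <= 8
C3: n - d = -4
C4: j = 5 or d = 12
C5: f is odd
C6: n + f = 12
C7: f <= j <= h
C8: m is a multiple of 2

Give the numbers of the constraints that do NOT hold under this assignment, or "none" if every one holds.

Violated: 7 and 8.

C1: 5 / 5 = 1, so 5 divides 5 — satisfied.
C2: f = 7 > 4, so we need n ≤ 8; n = 5 ≤ 8 — satisfied.
C3: n - d = 5 - 9 = -4 — satisfied.
C4: j = 5 = 5 (first disjunct) — satisfied.
C5: f = 7 is odd — satisfied.
C6: n + f = 5 + 7 = 12 — satisfied.
C7: values 7, 5, 11; f = 7 is not <= j = 5 — violated.
C8: 5 = 2*2 + 1, so 2 does not divide 5 — violated.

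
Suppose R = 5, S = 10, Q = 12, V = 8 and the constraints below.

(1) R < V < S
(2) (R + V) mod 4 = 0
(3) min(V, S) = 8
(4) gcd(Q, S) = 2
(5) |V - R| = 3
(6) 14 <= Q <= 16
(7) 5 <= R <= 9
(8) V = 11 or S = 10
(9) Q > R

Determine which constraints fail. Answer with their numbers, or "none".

(1) values 5 < 8 < 10 — holds.
(2) R + V = 13; 13 mod 4 = 1, not 0 — does not hold.
(3) min(8, 10) = 8 — holds.
(4) gcd(12, 10) = 2 — holds.
(5) |8 - 5| = 3 — holds.
(6) Q = 12 is outside [14, 16] — does not hold.
(7) R = 5 lies in [5, 9] — holds.
(8) V = 8 ≠ 11, but S = 10 = 10 (second disjunct) — holds.
(9) Q = 12, R = 5; 12 > 5 — holds.

Violated: 2, 6.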